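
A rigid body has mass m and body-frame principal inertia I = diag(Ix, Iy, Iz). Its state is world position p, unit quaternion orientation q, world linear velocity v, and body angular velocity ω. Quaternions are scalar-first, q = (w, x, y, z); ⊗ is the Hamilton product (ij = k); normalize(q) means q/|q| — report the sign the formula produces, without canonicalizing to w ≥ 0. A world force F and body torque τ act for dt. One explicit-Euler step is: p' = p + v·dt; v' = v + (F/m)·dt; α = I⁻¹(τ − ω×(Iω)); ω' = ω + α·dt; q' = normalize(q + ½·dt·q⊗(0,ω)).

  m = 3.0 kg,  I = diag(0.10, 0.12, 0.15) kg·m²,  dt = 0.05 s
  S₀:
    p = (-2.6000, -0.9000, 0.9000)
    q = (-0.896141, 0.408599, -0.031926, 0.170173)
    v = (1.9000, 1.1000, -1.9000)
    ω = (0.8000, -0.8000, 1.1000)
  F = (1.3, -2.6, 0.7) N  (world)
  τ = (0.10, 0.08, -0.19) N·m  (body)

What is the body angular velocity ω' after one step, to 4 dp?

ω' = (0.8632, -0.7483, 1.0409)

(τ − ω×Iω)/I = (1.2640, 1.0333, -1.1813)
ω' = ω + α·dt = (0.8632, -0.7483, 1.0409)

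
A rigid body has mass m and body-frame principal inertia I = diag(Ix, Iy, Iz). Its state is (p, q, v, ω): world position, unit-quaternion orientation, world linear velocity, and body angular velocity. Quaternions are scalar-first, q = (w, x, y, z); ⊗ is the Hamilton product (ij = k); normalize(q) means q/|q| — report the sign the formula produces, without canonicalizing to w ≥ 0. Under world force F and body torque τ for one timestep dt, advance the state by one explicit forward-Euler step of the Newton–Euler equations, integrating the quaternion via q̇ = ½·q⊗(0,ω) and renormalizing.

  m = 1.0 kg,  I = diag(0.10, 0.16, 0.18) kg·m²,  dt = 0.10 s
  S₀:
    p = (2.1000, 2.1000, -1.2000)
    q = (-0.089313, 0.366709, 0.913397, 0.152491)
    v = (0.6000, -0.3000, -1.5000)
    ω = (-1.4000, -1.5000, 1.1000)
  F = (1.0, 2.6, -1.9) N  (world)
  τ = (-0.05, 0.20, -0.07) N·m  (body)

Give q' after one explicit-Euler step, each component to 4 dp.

q' = (-0.0035, 0.4317, 0.8833, 0.1828)

q⊗(0,ω) = (1.7157480, 1.3585114, -0.4828978, 0.6304480)
q' = normalize(q + ½dt·q⊗(0,ω)) = (-0.0035, 0.4317, 0.8833, 0.1828)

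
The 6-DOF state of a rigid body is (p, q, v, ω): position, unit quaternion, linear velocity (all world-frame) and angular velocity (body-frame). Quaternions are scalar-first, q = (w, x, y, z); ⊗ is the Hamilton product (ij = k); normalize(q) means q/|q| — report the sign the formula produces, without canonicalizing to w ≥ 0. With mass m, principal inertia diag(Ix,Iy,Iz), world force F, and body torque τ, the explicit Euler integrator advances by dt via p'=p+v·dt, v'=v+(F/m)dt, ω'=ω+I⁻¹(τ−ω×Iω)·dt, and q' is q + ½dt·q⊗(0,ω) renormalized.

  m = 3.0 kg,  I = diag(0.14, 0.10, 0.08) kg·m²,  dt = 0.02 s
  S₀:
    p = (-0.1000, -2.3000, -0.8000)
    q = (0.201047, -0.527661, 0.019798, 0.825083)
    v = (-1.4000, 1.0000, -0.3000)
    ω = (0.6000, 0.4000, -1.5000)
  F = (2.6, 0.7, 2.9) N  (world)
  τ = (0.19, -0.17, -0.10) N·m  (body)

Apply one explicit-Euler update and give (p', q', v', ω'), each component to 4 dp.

angular accel α = (1.2714, -1.1600, -1.1300)
ω' = ω + α·dt = (0.6254, 0.3768, -1.5226)
Hamilton product q⊗(0,ω) = (1.5463019, -0.2391020, -0.2160229, -0.5245137)
q + ½dt·q⊗(0,ω), renormalized = (0.2165, -0.5300, 0.0176, 0.8197)
p + v·dt = (-0.1280, -2.2800, -0.8060)
v + (F/m)dt = (-1.3827, 1.0047, -0.2807)

p' = (-0.1280, -2.2800, -0.8060)
q' = (0.2165, -0.5300, 0.0176, 0.8197)
v' = (-1.3827, 1.0047, -0.2807)
ω' = (0.6254, 0.3768, -1.5226)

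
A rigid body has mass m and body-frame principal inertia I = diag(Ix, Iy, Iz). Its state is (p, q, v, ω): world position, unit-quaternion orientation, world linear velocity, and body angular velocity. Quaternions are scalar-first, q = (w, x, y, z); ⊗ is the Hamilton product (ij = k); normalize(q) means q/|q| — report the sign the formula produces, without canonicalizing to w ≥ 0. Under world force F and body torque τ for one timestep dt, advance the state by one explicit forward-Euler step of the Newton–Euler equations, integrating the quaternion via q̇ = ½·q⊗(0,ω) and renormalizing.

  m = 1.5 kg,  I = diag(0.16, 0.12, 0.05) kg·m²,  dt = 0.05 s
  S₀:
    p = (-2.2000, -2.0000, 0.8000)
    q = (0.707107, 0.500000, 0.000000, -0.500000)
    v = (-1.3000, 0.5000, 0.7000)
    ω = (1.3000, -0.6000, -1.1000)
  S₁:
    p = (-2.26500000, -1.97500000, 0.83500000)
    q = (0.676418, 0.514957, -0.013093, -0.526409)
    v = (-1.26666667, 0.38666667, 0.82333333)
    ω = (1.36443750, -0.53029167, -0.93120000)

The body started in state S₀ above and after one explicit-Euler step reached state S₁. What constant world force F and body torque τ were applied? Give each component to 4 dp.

F = (1.0000, -3.4000, 3.7000)
τ = (0.1600, 0.0100, 0.2000)

rate change Δω = (0.06443750, 0.06970833, 0.16880000)
I·α + gyro = (0.1600, 0.0100, 0.2000)
v₁ − v₀ = (0.03333333, -0.11333333, 0.12333333)
applied force F = (1.0000, -3.4000, 3.7000)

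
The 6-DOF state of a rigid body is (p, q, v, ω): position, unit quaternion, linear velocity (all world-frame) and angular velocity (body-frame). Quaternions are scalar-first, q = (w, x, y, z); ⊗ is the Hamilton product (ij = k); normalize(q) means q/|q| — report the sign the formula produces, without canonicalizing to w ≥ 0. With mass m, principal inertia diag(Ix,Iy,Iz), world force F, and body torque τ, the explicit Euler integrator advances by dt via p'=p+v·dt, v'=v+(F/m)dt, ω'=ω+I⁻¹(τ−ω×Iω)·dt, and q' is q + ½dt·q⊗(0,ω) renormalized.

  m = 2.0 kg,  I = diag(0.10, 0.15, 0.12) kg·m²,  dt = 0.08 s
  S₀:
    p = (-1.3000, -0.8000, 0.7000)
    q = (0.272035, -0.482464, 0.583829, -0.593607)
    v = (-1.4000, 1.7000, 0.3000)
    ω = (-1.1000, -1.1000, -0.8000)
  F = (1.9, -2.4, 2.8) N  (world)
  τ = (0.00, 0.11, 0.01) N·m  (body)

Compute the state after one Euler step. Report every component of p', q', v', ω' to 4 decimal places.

p' = (-1.4120, -0.6640, 0.7240)
q' = (0.2569, -0.5379, 0.5811, -0.5540)
v' = (-1.3240, 1.6040, 0.4120)
ω' = (-1.0789, -1.0319, -0.8337)

gyro term ω×Iω = (-0.0264, -0.0176, 0.0605)
angular accel α = (0.2640, 0.8507, -0.4208)
ω' = ω + α·dt = (-1.0789, -1.0319, -0.8337)
2q̇ = q⊗(0,ω) = (-0.3633841, -1.4192694, -0.0322420, 0.9552943)
updated quaternion q' = (0.2569, -0.5379, 0.5811, -0.5540)
p' = p + v·dt = (-1.4120, -0.6640, 0.7240)
v' = v + a·dt = (-1.3240, 1.6040, 0.4120)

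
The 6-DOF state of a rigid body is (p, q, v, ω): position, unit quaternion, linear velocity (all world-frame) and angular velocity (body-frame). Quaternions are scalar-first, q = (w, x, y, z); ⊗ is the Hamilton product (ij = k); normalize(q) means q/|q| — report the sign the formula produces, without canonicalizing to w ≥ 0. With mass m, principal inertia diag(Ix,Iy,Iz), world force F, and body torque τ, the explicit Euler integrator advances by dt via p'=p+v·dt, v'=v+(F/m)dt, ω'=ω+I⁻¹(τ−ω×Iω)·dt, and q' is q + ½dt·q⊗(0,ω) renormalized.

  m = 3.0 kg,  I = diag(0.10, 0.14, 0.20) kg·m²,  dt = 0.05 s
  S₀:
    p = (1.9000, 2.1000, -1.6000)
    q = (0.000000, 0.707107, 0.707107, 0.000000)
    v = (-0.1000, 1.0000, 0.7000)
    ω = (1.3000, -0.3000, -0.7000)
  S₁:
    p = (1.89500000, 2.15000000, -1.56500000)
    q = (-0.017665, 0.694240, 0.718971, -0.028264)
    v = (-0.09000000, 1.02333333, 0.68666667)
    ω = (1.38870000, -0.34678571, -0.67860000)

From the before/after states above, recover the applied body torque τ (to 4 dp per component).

τ = (0.1900, -0.0400, 0.0700)

Δω = ω₁−ω₀ = (0.08870000, -0.04678571, 0.02140000)
ω₀×(Iω₀) = (0.0126, 0.0910, -0.0156)
I·α + gyro = (0.1900, -0.0400, 0.0700)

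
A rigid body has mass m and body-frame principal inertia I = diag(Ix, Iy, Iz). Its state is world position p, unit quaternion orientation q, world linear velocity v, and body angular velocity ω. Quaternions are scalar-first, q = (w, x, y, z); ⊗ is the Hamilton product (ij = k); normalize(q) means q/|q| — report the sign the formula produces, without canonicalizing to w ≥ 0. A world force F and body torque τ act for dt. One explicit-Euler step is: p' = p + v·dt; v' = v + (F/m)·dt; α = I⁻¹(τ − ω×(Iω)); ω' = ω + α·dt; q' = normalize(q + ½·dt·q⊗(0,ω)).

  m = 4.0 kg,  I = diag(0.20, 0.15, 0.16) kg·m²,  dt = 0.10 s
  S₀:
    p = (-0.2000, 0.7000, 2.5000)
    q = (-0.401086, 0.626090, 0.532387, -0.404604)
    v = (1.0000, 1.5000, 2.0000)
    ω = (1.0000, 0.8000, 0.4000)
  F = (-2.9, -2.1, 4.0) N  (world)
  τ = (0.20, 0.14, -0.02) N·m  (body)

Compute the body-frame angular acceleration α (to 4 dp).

ω×(Iω) gyroscopic = (0.0032, 0.0160, -0.0400)
α = I⁻¹(τ − ω×Iω) = (0.9840, 0.8267, 0.1250)

α = (0.9840, 0.8267, 0.1250)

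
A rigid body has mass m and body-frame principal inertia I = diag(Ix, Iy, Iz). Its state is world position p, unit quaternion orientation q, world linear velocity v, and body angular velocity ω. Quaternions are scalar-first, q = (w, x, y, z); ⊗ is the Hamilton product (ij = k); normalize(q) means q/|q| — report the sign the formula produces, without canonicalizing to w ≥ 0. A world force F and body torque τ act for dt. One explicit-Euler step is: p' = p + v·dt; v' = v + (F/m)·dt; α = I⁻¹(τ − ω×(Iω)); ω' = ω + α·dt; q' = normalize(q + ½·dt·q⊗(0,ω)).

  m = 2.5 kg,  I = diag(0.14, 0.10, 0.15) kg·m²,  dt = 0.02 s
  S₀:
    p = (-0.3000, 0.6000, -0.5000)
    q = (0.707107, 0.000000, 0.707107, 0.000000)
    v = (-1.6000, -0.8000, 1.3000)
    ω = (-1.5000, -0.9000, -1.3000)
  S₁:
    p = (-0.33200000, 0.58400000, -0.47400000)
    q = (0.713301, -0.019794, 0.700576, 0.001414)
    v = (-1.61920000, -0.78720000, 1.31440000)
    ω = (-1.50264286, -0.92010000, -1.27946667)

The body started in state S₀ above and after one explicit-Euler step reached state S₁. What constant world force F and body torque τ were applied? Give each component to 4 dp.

Δv = v₁−v₀ = (-0.01920000, 0.01280000, 0.01440000)
m·(v₁−v₀)/dt = (-2.4000, 1.6000, 1.8000)
ω₁ − ω₀ = (-0.00264286, -0.02010000, 0.02053333)
I·α + gyro = (0.0400, -0.1200, 0.1000)

F = (-2.4000, 1.6000, 1.8000)
τ = (0.0400, -0.1200, 0.1000)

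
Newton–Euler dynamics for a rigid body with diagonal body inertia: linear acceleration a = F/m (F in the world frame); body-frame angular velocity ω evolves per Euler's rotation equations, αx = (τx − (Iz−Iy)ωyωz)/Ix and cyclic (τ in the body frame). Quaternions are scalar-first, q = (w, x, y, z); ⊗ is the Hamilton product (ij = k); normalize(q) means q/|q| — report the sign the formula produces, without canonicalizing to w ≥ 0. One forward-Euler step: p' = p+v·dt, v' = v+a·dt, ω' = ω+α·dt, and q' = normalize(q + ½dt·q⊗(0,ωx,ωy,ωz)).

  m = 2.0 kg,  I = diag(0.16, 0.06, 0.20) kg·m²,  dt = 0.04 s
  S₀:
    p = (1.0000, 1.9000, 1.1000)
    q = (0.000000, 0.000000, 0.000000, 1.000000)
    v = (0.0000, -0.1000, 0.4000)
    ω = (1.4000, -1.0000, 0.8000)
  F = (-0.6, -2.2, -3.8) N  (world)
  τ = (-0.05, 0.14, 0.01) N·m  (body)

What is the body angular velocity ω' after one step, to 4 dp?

(τ − ω×Iω)/I = (0.3875, 3.0800, -0.6500)
ω + α·dt = (1.4155, -0.8768, 0.7740)

ω' = (1.4155, -0.8768, 0.7740)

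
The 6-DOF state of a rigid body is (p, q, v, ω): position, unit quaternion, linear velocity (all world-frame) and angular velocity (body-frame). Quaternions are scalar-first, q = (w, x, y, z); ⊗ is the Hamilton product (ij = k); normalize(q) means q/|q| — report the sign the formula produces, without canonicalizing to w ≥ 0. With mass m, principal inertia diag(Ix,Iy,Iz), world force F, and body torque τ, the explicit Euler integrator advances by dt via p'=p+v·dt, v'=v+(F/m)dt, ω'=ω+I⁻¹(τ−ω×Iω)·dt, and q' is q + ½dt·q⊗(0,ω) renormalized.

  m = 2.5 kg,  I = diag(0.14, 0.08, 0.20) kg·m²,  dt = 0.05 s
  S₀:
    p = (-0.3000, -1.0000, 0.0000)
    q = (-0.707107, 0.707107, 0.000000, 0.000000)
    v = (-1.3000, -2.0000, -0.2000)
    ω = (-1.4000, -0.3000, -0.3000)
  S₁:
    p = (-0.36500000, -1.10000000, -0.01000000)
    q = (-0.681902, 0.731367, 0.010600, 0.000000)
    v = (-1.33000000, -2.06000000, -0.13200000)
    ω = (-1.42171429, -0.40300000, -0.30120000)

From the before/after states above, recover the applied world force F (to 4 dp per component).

v₁ − v₀ = (-0.03000000, -0.06000000, 0.06800000)
applied force F = (-1.5000, -3.0000, 3.4000)

F = (-1.5000, -3.0000, 3.4000)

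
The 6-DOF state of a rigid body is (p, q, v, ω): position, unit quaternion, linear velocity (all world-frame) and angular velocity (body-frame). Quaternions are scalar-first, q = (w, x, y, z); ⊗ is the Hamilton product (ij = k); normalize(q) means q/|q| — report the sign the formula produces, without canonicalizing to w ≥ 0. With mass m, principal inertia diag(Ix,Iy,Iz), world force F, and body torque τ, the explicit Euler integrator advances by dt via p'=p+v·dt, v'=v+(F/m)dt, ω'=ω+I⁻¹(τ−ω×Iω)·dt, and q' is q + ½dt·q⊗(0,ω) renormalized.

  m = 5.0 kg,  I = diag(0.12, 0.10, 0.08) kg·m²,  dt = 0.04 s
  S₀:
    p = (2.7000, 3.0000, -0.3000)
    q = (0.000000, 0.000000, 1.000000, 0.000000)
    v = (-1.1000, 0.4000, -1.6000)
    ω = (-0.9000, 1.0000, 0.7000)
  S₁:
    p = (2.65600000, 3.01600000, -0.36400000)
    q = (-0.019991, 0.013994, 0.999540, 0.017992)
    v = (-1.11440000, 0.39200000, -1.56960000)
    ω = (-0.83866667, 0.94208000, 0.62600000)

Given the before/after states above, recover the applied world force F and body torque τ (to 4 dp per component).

ω₁ − ω₀ = (0.06133333, -0.05792000, -0.07400000)
ω₀×(Iω₀) = (-0.0140, -0.0252, 0.0180)
τ = I·(Δω/dt) + ω₀×(Iω₀) = (0.1700, -0.1700, -0.1300)
Δv = v₁−v₀ = (-0.01440000, -0.00800000, 0.03040000)
applied force F = (-1.8000, -1.0000, 3.8000)

F = (-1.8000, -1.0000, 3.8000)
τ = (0.1700, -0.1700, -0.1300)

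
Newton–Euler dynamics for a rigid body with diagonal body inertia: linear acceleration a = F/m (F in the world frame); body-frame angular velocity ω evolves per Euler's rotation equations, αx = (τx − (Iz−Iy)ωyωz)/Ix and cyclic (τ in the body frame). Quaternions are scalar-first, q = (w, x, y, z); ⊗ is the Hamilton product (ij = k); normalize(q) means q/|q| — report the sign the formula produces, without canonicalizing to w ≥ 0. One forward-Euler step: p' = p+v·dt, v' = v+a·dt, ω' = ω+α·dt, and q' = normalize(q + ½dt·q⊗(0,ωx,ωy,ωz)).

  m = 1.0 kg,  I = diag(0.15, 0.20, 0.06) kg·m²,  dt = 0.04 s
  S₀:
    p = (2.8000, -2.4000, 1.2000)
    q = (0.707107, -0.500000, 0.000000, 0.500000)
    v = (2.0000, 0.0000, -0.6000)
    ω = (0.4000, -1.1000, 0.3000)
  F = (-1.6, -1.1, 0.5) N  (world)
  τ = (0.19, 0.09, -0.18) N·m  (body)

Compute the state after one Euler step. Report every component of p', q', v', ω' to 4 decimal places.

a = F/m = (-1.6000, -1.1000, 0.5000)
new position p' = (2.8800, -2.4000, 1.1760)
new velocity v' = (1.9360, -0.0440, -0.5800)
(τ − ω×Iω)/I = (0.9587, 0.3960, -2.6333)
ω' = ω + α·dt = (0.4383, -1.0842, 0.1947)
Hamilton product q⊗(0,ω) = (0.0500000, 0.8328428, -0.4278177, 0.7621321)
updated quaternion q' = (0.7079, -0.4832, -0.0086, 0.5151)

p' = (2.8800, -2.4000, 1.1760)
q' = (0.7079, -0.4832, -0.0086, 0.5151)
v' = (1.9360, -0.0440, -0.5800)
ω' = (0.4383, -1.0842, 0.1947)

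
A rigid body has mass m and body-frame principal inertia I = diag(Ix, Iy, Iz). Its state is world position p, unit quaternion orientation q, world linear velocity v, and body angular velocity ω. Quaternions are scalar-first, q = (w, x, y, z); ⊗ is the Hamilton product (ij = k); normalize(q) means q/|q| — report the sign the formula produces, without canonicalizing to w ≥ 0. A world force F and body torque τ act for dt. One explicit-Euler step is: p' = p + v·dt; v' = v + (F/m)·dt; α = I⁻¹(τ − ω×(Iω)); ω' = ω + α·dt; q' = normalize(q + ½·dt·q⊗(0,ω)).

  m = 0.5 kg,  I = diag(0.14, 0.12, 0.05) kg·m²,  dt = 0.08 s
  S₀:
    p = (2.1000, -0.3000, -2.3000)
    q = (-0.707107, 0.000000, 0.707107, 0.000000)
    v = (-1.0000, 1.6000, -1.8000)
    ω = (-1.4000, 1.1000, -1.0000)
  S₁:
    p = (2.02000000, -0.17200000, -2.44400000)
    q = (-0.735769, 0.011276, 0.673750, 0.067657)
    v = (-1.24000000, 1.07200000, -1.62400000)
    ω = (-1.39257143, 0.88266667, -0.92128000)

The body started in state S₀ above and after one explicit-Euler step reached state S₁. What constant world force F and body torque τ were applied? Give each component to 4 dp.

v₁ − v₀ = (-0.24000000, -0.52800000, 0.17600000)
m·(v₁−v₀)/dt = (-1.5000, -3.3000, 1.1000)
rate change Δω = (0.00742857, -0.21733333, 0.07872000)
ω₀×(Iω₀) = (0.0770, 0.1260, 0.0308)
applied torque τ = (0.0900, -0.2000, 0.0800)

F = (-1.5000, -3.3000, 1.1000)
τ = (0.0900, -0.2000, 0.0800)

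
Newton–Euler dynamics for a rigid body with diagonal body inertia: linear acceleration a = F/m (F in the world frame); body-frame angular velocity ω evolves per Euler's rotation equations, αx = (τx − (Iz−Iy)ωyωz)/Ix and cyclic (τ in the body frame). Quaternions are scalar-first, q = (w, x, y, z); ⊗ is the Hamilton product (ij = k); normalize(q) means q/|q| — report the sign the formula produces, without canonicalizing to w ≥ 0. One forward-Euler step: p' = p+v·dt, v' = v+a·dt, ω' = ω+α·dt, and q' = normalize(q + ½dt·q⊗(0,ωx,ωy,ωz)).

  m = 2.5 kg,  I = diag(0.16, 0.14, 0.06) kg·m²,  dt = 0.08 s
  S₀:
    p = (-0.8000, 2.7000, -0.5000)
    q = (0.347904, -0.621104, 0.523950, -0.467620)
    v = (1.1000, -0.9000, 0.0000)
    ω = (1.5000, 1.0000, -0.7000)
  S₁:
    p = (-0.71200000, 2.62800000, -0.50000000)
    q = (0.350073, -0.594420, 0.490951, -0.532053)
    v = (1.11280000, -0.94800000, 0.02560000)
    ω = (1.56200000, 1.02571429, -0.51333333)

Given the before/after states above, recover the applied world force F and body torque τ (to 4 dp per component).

F = (0.4000, -1.5000, 0.8000)
τ = (0.1800, -0.0600, 0.1100)

ω₁ − ω₀ = (0.06200000, 0.02571429, 0.18666667)
gyro term ω₀×Iω₀ = (0.0560, -0.1050, -0.0300)
I·α + gyro = (0.1800, -0.0600, 0.1100)
v₁ − v₀ = (0.01280000, -0.04800000, 0.02560000)
applied force F = (0.4000, -1.5000, 0.8000)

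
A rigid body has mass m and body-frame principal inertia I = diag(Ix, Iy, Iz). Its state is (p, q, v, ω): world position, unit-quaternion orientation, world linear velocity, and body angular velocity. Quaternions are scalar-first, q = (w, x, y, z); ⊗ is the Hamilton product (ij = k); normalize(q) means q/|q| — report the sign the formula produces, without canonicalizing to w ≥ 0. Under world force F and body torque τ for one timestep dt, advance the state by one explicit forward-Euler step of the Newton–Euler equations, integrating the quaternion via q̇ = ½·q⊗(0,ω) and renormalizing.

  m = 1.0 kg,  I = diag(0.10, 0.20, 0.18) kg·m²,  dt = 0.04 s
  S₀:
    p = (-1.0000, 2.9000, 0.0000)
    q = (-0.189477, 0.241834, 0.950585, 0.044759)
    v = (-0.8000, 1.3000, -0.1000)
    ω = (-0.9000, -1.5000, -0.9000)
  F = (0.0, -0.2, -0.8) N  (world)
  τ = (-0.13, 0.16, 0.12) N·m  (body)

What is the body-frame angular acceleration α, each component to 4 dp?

α = (-1.0300, 1.1240, -0.0833)

precession coupling ω×(Iω) = (-0.0270, -0.0648, 0.1350)
angular accel α = (-1.0300, 1.1240, -0.0833)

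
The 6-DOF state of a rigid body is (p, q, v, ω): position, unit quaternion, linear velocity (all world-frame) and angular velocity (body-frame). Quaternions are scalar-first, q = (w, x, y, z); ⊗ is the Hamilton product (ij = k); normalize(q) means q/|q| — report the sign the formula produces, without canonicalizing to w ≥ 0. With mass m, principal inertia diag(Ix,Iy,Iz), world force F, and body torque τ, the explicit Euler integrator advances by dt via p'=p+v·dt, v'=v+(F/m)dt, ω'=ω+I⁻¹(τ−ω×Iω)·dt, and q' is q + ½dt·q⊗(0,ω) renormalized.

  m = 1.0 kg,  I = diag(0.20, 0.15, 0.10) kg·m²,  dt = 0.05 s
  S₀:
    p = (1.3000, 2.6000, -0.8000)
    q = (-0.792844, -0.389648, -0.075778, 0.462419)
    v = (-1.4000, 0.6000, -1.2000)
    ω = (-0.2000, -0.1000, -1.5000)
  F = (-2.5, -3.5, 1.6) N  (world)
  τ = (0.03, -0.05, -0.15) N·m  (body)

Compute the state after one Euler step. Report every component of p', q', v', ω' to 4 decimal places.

p' = (1.2300, 2.6300, -0.8600)
q' = (-0.7771, -0.3814, -0.0907, 0.4924)
v' = (-1.5250, 0.4250, -1.1200)
ω' = (-0.1906, -0.1267, -1.5745)

a = (-2.5000, -3.5000, 1.6000)
p + v·dt = (1.2300, 2.6300, -0.8600)
v' = v + a·dt = (-1.5250, 0.4250, -1.1200)
precession coupling ω×(Iω) = (-0.0075, 0.0300, -0.0010)
angular accel α = (0.1875, -0.5333, -1.4900)
ω' = ω + α·dt = (-0.1906, -0.1267, -1.5745)
q⊗(0,ω) = (0.6081211, 0.3184777, -0.5976714, 1.2130752)
q' = normalize(q + ½dt·q⊗(0,ω)) = (-0.7771, -0.3814, -0.0907, 0.4924)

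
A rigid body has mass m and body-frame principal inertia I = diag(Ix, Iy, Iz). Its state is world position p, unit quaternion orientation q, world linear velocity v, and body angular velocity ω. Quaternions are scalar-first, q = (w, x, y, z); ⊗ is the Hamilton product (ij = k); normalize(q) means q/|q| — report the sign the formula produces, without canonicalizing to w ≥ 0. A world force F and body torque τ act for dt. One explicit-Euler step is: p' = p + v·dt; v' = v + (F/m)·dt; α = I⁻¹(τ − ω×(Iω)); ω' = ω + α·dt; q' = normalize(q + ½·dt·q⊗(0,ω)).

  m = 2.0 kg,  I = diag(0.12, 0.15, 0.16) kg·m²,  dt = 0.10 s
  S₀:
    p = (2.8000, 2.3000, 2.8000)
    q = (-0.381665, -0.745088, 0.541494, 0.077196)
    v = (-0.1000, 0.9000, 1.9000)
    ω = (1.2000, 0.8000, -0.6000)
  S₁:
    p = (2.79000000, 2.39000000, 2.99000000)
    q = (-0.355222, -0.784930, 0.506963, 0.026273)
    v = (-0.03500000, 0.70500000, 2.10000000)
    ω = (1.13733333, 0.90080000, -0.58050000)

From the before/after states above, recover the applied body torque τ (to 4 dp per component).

rate change Δω = (-0.06266667, 0.10080000, 0.01950000)
precession coupling = (-0.0048, 0.0288, 0.0288)
τ = I·(Δω/dt) + ω₀×(Iω₀) = (-0.0800, 0.1800, 0.0600)

τ = (-0.0800, 0.1800, 0.0600)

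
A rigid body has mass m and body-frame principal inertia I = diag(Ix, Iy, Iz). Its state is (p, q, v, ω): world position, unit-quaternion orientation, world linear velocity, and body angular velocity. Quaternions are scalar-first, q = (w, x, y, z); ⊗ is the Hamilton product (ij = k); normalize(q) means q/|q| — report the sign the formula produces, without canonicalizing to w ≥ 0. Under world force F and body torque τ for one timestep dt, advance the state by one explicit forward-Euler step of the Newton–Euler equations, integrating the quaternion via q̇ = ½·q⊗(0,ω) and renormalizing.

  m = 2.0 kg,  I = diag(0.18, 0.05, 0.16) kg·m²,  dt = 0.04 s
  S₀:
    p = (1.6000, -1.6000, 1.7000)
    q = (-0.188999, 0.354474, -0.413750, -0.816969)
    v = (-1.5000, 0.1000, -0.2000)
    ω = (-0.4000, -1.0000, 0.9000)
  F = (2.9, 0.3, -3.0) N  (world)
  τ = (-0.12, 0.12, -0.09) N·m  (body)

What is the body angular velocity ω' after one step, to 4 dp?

ω' = (-0.4047, -0.8982, 0.8905)

precession coupling ω×(Iω) = (-0.0990, -0.0072, -0.0520)
(τ − ω×Iω)/I = (-0.1167, 2.5440, -0.2375)
ω + α·dt = (-0.4047, -0.8982, 0.8905)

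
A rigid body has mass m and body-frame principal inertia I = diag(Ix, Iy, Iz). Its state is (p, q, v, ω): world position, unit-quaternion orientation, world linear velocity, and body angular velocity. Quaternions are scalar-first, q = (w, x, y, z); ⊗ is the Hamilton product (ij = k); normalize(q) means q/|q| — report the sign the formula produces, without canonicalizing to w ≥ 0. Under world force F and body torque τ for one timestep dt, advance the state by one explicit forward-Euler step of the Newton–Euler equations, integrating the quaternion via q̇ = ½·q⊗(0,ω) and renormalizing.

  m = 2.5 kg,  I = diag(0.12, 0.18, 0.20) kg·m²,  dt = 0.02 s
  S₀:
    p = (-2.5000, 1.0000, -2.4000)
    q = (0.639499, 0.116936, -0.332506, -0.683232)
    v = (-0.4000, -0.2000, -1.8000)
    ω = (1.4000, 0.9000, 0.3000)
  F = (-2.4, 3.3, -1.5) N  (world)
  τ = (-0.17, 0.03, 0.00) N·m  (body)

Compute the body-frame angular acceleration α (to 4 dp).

α = (-1.4617, 0.3533, -0.3780)

ω×(Iω) gyroscopic = (0.0054, -0.0336, 0.0756)
angular accel α = (-1.4617, 0.3533, -0.3780)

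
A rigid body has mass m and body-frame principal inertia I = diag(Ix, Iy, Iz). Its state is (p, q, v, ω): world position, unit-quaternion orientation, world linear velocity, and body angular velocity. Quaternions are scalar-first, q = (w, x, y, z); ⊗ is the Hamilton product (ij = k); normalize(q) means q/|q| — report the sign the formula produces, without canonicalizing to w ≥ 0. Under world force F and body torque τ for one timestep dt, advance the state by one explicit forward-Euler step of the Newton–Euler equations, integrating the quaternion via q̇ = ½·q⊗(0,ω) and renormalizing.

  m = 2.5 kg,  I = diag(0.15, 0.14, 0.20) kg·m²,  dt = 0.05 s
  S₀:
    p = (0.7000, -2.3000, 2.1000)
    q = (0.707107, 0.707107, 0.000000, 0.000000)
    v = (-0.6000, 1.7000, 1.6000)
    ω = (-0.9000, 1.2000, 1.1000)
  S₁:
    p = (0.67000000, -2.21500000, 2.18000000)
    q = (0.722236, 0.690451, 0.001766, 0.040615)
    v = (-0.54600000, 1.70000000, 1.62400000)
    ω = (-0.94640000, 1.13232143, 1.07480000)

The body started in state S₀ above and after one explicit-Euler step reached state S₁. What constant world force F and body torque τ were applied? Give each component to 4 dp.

v₁ − v₀ = (0.05400000, 0.00000000, 0.02400000)
F = m·Δv/dt = (2.7000, 0.0000, 1.2000)
Δω = ω₁−ω₀ = (-0.04640000, -0.06767857, -0.02520000)
I·α + gyro = (-0.0600, -0.1400, -0.0900)

F = (2.7000, 0.0000, 1.2000)
τ = (-0.0600, -0.1400, -0.0900)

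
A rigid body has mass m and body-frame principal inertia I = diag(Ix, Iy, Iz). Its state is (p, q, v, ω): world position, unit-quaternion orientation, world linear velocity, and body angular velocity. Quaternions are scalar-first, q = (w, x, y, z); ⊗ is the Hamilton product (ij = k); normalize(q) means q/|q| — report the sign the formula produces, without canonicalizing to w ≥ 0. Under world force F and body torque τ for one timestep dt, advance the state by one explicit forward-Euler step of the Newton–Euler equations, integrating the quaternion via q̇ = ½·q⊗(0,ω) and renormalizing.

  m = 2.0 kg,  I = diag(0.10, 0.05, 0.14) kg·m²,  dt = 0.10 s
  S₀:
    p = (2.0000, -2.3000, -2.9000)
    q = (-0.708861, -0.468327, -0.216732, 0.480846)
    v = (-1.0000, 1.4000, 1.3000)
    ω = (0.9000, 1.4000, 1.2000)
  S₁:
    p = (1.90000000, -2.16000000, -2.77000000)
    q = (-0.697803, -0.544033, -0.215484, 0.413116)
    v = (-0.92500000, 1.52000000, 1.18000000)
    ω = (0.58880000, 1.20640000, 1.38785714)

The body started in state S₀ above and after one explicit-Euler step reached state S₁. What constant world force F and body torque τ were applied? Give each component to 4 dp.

F = (1.5000, 2.4000, -2.4000)
τ = (-0.1600, -0.1400, 0.2000)

velocity change Δv = (0.07500000, 0.12000000, -0.12000000)
m·(v₁−v₀)/dt = (1.5000, 2.4000, -2.4000)
rate change Δω = (-0.31120000, -0.19360000, 0.18785714)
applied torque τ = (-0.1600, -0.1400, 0.2000)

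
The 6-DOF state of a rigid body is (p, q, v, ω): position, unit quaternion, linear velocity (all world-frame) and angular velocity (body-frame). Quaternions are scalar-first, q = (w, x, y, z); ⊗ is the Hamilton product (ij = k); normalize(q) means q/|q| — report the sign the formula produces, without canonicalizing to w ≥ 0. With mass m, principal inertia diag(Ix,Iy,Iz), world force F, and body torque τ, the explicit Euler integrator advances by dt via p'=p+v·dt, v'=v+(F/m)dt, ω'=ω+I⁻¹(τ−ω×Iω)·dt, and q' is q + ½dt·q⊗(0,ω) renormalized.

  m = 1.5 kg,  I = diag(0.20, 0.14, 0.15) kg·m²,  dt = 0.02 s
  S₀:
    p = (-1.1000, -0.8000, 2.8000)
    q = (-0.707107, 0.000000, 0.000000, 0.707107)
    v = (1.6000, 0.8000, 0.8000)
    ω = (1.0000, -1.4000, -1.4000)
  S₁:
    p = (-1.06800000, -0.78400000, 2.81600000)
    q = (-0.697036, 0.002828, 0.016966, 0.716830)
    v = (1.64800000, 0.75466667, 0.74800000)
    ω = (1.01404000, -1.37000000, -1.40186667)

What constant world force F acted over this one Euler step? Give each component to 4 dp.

F = (3.6000, -3.4000, -3.9000)

Δv = v₁−v₀ = (0.04800000, -0.04533333, -0.05200000)
m·(v₁−v₀)/dt = (3.6000, -3.4000, -3.9000)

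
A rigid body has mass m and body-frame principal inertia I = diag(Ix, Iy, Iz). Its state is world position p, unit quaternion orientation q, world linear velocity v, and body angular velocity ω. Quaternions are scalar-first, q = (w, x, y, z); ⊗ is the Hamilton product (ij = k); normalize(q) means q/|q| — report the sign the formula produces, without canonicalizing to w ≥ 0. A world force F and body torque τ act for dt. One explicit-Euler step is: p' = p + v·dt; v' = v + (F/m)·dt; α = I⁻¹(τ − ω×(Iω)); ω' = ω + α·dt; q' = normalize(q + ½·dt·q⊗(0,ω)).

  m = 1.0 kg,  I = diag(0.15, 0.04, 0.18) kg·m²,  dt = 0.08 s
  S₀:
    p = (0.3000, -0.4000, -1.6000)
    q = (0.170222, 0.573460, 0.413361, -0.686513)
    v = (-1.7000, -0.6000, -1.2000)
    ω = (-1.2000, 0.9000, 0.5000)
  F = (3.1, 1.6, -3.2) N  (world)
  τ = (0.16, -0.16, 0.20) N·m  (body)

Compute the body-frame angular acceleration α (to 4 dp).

α = (0.6467, -4.4500, 0.4511)

precession coupling ω×(Iω) = (0.0630, 0.0180, 0.1188)
angular accel α = (0.6467, -4.4500, 0.4511)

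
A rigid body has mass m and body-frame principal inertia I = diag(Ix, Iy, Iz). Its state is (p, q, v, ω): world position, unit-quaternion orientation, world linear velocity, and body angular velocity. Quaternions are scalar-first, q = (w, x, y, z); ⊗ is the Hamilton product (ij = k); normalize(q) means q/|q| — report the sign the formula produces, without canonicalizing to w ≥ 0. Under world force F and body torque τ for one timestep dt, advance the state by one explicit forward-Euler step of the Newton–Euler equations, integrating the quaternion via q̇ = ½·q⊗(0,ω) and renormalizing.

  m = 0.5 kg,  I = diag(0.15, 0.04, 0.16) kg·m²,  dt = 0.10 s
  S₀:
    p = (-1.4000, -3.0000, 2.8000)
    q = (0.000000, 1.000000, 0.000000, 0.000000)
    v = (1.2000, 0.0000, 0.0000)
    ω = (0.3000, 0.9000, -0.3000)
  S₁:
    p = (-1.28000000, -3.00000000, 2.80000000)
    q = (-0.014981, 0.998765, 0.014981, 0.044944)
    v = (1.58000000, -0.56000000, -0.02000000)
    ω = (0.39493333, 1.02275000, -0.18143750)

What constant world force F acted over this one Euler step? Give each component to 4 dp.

F = (1.9000, -2.8000, -0.1000)

v₁ − v₀ = (0.38000000, -0.56000000, -0.02000000)
F = m·Δv/dt = (1.9000, -2.8000, -0.1000)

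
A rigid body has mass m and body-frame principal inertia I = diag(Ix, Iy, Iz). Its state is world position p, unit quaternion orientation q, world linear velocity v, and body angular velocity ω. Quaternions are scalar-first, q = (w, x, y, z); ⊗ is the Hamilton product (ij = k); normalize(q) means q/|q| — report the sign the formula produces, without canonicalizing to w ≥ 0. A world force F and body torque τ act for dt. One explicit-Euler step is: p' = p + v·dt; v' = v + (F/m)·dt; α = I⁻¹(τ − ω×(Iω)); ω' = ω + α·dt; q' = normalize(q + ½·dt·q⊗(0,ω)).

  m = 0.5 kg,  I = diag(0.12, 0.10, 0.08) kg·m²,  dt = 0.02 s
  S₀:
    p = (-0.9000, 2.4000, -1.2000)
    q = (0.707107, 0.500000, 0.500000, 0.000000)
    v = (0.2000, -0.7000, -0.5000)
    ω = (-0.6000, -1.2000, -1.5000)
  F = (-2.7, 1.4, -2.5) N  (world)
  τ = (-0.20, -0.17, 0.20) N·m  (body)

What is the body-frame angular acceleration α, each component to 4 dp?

gyro term ω×Iω = (-0.0360, 0.0360, -0.0144)
(τ − ω×Iω)/I = (-1.3667, -2.0600, 2.6800)

α = (-1.3667, -2.0600, 2.6800)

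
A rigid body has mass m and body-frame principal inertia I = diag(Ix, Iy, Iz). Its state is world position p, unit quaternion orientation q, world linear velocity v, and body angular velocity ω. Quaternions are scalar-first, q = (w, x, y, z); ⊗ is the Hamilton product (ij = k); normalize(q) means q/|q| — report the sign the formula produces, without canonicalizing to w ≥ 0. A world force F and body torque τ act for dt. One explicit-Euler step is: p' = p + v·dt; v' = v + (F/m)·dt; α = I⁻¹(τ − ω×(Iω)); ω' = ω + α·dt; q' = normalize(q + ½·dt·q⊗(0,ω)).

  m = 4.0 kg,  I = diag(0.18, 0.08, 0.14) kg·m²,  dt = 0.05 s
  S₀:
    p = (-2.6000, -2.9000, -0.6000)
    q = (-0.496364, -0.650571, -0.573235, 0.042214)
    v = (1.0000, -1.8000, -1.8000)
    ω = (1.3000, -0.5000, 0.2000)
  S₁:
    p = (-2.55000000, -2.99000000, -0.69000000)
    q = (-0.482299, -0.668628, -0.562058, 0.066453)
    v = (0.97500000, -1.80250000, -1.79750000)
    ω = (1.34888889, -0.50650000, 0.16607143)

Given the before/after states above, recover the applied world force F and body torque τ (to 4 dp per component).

Δv = v₁−v₀ = (-0.02500000, -0.00250000, 0.00250000)
m·(v₁−v₀)/dt = (-2.0000, -0.2000, 0.2000)
ω₁ − ω₀ = (0.04888889, -0.00650000, -0.03392857)
τ = I·(Δω/dt) + ω₀×(Iω₀) = (0.1700, 0.0000, -0.0300)

F = (-2.0000, -0.2000, 0.2000)
τ = (0.1700, 0.0000, -0.0300)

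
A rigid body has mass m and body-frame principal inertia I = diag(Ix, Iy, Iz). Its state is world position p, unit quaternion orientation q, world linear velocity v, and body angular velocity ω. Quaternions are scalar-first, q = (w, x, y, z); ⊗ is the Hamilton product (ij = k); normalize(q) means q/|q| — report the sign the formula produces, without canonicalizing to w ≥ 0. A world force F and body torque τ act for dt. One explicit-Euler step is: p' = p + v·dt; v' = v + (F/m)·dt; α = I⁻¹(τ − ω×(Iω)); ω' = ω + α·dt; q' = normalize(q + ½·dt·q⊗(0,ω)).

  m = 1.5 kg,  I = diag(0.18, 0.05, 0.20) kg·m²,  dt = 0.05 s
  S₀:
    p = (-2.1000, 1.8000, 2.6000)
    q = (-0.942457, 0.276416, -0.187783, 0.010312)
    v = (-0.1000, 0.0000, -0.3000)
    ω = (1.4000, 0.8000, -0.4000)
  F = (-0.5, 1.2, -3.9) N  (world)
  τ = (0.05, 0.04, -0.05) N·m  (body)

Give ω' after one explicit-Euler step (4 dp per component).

ω×(Iω) gyroscopic = (-0.0480, 0.0112, -0.1456)
(τ − ω×Iω)/I = (0.5444, 0.5760, 0.4780)
ω' = ω + α·dt = (1.4272, 0.8288, -0.3761)

ω' = (1.4272, 0.8288, -0.3761)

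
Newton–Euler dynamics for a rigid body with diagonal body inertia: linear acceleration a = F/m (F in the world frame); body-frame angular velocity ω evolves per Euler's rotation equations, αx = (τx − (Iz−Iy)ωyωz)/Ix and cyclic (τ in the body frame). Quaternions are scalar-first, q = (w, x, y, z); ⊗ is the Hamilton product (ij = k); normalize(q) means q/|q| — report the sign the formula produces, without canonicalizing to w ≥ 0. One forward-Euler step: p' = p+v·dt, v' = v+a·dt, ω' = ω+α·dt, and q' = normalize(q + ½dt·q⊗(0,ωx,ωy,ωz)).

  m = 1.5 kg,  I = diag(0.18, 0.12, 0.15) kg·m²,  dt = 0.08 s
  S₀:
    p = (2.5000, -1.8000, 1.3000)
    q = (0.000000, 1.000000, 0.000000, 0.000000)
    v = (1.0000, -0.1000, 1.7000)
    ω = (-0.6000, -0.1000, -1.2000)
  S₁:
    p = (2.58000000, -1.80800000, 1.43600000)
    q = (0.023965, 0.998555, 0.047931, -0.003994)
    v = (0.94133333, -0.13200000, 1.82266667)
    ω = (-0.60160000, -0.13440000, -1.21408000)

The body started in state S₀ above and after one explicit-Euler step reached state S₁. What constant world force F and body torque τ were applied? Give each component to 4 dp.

Δω = ω₁−ω₀ = (-0.00160000, -0.03440000, -0.01408000)
ω₀×(Iω₀) = (0.0036, 0.0216, -0.0036)
applied torque τ = (0.0000, -0.0300, -0.0300)
v₁ − v₀ = (-0.05866667, -0.03200000, 0.12266667)
m·(v₁−v₀)/dt = (-1.1000, -0.6000, 2.3000)

F = (-1.1000, -0.6000, 2.3000)
τ = (0.0000, -0.0300, -0.0300)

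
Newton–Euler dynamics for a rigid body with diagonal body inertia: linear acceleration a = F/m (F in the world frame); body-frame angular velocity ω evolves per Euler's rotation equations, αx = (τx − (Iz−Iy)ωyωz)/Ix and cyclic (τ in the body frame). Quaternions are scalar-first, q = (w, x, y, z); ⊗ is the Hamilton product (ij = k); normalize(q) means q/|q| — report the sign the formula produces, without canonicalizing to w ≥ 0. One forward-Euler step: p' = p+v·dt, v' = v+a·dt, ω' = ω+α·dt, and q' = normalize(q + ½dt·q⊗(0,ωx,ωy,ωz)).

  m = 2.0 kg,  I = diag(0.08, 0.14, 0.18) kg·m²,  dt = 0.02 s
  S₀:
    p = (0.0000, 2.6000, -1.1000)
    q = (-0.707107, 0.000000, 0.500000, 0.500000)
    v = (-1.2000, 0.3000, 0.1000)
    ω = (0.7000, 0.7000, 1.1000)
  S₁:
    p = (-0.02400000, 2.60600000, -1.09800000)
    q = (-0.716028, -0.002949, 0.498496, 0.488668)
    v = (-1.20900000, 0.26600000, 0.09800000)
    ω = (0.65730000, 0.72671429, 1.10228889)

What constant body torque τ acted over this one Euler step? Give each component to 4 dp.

τ = (-0.1400, 0.1100, 0.0500)

rate change Δω = (-0.04270000, 0.02671429, 0.00228889)
gyro term ω₀×Iω₀ = (0.0308, -0.0770, 0.0294)
I·α + gyro = (-0.1400, 0.1100, 0.0500)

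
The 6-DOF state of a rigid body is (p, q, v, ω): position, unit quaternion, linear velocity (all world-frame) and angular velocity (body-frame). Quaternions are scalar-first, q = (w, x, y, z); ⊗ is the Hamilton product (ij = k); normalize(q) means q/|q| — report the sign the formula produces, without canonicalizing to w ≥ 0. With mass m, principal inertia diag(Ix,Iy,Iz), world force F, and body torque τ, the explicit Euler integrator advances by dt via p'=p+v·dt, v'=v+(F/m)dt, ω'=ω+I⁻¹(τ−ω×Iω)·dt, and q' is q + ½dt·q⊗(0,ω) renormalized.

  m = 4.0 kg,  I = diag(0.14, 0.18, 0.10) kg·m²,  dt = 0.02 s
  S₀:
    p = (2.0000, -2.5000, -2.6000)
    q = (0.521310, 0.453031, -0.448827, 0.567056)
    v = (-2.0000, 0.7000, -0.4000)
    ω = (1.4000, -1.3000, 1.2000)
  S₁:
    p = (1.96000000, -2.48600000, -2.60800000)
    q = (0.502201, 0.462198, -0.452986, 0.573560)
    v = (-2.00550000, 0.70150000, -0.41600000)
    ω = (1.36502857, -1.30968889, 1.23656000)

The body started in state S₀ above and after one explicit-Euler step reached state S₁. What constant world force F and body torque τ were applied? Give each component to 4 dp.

F = (-1.1000, 0.3000, -3.2000)
τ = (-0.1200, -0.0200, 0.1100)

v₁ − v₀ = (-0.00550000, 0.00150000, -0.01600000)
F = m·Δv/dt = (-1.1000, 0.3000, -3.2000)
Δω = ω₁−ω₀ = (-0.03497143, -0.00968889, 0.03656000)
precession coupling = (0.1248, 0.0672, -0.0728)
τ = I·(Δω/dt) + ω₀×(Iω₀) = (-0.1200, -0.0200, 0.1100)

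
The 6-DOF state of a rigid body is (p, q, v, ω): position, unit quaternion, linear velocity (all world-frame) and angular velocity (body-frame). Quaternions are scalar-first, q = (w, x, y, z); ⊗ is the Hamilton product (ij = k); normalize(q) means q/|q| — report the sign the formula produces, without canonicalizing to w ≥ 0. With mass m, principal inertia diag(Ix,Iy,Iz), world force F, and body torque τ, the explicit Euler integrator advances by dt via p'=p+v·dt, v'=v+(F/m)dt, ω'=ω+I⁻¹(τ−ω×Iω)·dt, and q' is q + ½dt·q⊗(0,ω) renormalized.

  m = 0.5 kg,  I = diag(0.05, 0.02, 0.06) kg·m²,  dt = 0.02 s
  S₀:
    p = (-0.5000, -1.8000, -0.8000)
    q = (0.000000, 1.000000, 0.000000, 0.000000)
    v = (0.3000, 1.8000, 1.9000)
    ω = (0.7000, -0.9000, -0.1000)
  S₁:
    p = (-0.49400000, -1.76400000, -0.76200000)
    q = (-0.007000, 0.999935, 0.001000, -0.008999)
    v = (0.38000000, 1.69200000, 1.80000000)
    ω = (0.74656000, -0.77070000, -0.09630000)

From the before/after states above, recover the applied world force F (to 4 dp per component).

F = (2.0000, -2.7000, -2.5000)

velocity change Δv = (0.08000000, -0.10800000, -0.10000000)
applied force F = (2.0000, -2.7000, -2.5000)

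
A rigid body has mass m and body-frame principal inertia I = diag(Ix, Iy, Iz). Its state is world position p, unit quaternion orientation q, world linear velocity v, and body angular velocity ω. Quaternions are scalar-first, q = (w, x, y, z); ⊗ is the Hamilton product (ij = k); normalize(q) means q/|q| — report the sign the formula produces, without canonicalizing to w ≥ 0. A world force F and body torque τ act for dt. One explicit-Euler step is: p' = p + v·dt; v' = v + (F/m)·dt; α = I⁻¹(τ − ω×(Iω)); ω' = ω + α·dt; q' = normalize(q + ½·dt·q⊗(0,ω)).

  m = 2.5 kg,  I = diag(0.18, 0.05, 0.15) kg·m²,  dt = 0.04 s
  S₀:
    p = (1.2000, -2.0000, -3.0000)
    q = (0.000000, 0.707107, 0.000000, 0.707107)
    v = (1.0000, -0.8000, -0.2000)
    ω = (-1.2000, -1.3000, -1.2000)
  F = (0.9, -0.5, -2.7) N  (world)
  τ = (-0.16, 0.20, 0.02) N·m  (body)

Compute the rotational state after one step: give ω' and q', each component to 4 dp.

α = I⁻¹(τ − ω×Iω) = (-1.7556, 3.1360, 1.4853)
ω' = ω + α·dt = (-1.2702, -1.1746, -1.1406)
q⊗(0,ω) = (1.6970568, 0.9192391, 0.0000000, -0.9192391)
q' = normalize(q + ½dt·q⊗(0,ω)) = (0.0339, 0.7248, 0.0000, 0.6881)

ω' = (-1.2702, -1.1746, -1.1406)
q' = (0.0339, 0.7248, 0.0000, 0.6881)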